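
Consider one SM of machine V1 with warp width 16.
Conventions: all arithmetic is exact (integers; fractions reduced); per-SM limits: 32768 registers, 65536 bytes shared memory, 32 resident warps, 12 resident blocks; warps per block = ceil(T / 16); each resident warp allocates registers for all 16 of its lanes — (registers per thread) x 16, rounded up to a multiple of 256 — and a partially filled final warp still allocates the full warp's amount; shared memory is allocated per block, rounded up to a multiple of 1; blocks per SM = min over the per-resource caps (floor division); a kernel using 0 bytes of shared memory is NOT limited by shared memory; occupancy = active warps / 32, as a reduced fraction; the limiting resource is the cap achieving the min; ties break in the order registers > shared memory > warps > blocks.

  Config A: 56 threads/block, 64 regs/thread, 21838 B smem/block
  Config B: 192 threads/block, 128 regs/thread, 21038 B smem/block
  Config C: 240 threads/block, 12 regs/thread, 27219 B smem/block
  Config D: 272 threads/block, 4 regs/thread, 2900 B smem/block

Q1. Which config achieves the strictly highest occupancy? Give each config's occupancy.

occupancies: A 3/8, B 3/8, C 15/16, D 17/32

Answer: C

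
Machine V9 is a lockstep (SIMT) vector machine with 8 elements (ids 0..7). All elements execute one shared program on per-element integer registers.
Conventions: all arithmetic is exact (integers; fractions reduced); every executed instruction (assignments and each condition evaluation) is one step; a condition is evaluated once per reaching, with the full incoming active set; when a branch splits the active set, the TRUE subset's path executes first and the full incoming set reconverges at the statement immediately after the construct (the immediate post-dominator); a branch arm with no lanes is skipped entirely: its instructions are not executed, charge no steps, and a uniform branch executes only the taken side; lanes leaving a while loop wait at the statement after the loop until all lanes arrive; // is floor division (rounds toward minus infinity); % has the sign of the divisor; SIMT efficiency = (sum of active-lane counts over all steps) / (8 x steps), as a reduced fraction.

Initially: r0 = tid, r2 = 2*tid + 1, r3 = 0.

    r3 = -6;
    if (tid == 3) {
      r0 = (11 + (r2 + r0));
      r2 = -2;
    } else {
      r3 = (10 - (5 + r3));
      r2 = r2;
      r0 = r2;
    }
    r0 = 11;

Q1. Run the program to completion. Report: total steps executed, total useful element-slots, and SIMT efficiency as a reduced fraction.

Answer: 8 steps, 47 useful, 47/64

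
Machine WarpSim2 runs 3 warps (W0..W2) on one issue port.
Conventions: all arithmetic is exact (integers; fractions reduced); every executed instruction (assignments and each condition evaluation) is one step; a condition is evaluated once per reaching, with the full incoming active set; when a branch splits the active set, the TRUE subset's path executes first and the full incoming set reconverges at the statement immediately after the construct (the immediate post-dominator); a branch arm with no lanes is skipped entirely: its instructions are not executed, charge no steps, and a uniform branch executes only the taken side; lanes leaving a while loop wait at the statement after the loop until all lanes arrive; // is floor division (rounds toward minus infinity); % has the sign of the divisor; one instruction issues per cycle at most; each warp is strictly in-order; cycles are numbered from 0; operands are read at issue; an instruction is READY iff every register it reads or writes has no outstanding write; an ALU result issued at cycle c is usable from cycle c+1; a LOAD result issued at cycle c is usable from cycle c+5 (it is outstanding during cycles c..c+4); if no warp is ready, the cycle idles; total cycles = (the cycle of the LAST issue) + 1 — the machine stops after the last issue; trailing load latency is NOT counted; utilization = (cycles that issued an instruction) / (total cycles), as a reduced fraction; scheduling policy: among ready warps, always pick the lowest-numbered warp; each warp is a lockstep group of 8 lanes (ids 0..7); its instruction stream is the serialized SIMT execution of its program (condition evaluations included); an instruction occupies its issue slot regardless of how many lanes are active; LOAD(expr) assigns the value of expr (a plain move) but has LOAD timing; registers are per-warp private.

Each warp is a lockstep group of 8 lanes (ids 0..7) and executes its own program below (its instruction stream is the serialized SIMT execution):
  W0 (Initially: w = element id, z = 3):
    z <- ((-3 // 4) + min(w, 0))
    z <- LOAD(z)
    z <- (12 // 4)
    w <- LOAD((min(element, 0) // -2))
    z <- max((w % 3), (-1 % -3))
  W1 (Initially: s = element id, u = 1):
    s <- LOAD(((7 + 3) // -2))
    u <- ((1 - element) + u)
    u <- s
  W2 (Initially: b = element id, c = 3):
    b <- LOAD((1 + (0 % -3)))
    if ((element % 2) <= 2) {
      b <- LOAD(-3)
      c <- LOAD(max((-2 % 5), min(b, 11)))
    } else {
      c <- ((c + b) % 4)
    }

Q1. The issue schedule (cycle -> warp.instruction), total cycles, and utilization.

cycle 0: W0.I0
cycle 1: W0.I1
cycle 2: W1.I0
cycle 3: W1.I1
cycle 4: W2.I0
cycle 5: W2.I1
cycle 6: W0.I2
cycle 7: W0.I3
cycle 8: W1.I2
cycle 9: W2.I2
cycle 10: idle
cycle 11: idle
cycle 12: W0.I4
cycle 13: idle
cycle 14: W2.I3

Answer: 15 cycles, utilization 4/5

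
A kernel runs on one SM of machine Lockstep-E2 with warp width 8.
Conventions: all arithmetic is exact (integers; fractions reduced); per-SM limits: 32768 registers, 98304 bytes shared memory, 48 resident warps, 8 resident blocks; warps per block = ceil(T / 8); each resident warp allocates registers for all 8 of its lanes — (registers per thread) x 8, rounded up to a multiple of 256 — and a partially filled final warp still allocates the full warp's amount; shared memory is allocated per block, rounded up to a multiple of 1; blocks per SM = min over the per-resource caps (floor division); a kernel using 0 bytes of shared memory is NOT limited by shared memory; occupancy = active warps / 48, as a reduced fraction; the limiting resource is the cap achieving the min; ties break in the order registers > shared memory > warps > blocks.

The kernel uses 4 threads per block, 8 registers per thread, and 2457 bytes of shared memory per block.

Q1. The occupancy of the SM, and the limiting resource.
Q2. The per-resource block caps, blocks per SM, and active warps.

Answer: occupancy 1/6, limited by blocks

registers: 128 blocks
shared memory: 40 blocks
warps: 48 blocks
blocks: 8 blocks

Answer: 8 blocks, 8 active warps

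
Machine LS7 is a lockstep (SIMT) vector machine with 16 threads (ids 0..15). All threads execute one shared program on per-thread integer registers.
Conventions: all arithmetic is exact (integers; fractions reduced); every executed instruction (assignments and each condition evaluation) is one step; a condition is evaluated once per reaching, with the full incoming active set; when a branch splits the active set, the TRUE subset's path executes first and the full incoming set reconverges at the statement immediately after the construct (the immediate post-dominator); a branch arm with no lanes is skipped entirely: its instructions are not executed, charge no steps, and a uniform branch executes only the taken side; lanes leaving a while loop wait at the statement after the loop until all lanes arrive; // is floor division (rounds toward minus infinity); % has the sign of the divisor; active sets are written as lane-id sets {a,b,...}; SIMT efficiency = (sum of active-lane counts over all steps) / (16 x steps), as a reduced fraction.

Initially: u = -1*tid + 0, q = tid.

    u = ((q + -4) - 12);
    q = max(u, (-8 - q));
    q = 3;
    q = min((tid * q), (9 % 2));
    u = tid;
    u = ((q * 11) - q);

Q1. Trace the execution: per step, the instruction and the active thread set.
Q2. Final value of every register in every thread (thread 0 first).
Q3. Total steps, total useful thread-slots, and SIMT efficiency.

step 0: u <- ((q + -4) - 12)         {0,1,2,3,4,5,6,7,8,9,10,11,12,13,14,15}
step 1: q <- max(u, (-8 - q))        {0,1,2,3,4,5,6,7,8,9,10,11,12,13,14,15}
step 2: q <- 3                       {0,1,2,3,4,5,6,7,8,9,10,11,12,13,14,15}
step 3: q <- min((tid * q), (9 % 2)) {0,1,2,3,4,5,6,7,8,9,10,11,12,13,14,15}
step 4: u <- tid                     {0,1,2,3,4,5,6,7,8,9,10,11,12,13,14,15}
step 5: u <- ((q * 11) - q)          {0,1,2,3,4,5,6,7,8,9,10,11,12,13,14,15}

Answer: 6 steps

u: 0,10,10,10,10,10,10,10,10,10,10,10,10,10,10,10
q: 0,1,1,1,1,1,1,1,1,1,1,1,1,1,1,1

steps = 6; useful = 96; efficiency = 96/96 = 1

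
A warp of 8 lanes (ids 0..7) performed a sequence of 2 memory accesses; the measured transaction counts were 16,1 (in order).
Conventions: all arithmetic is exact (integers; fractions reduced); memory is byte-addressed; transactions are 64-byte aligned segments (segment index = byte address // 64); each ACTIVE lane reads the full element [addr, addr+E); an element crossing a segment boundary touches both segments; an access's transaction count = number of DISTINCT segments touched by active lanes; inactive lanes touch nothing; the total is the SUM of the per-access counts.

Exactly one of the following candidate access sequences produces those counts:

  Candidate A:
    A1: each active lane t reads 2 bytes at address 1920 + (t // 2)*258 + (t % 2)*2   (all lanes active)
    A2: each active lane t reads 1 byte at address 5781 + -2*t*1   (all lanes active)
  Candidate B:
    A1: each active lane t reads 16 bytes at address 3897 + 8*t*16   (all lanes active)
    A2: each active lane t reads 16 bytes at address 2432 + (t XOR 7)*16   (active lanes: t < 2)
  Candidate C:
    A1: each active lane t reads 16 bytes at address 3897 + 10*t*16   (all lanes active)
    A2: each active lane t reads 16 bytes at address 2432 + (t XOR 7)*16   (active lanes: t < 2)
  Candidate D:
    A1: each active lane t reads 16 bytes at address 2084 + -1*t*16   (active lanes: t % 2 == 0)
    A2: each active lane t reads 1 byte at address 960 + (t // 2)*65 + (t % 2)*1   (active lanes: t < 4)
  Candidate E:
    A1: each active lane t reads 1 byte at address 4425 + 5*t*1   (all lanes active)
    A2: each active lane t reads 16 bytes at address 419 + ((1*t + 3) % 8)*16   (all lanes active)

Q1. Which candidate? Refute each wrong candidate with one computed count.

A: A1 gives 4 transactions, not 16
C: A1 gives 12 transactions, not 16
D: A1 gives 2 transactions, not 16
E: A1 gives 1 transaction, not 16
B: all counts match (16,1)

Answer: B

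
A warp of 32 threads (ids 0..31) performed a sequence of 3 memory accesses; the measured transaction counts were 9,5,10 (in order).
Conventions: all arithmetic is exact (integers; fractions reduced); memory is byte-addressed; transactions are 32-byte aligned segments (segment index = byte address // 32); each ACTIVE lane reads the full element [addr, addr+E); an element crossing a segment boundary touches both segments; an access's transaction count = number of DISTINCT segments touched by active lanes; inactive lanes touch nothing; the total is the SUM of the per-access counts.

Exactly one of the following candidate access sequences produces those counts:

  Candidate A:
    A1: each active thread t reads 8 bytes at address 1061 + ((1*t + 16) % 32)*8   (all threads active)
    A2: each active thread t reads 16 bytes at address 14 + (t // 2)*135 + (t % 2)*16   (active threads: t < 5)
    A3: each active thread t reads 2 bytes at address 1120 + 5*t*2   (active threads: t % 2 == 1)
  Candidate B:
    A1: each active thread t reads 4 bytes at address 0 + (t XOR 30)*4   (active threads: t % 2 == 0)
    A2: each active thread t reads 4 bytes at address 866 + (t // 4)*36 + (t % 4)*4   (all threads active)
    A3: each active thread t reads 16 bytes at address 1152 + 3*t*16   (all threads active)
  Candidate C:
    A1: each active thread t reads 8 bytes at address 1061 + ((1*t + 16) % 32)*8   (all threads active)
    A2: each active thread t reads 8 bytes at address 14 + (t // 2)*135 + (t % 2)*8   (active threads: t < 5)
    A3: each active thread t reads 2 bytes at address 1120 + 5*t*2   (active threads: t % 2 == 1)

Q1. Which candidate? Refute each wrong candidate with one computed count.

A: A2 gives 6 transactions, not 5
B: A1 gives 4 transactions, not 9
C: all counts match (9,5,10)

Answer: C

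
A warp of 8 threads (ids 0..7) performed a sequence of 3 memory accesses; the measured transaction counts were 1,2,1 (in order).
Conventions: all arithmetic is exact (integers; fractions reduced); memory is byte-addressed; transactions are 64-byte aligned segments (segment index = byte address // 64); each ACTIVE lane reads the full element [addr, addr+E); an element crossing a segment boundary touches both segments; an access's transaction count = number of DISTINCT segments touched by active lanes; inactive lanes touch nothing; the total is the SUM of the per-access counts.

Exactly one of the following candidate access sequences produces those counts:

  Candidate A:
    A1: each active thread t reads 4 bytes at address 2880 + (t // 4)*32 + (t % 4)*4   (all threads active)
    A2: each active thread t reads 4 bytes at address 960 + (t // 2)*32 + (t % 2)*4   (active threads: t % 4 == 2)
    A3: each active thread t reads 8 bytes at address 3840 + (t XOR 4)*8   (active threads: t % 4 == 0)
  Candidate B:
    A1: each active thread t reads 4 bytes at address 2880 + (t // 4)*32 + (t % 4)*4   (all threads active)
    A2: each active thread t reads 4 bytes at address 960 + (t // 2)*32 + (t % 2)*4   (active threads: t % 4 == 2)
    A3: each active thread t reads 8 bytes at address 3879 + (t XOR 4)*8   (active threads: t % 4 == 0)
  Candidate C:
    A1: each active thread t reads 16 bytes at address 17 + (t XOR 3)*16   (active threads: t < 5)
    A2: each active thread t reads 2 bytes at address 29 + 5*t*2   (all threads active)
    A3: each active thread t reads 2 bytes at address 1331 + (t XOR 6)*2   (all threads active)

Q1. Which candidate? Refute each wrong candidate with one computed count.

B: A3 gives 2 transactions, not 1
C: A1 gives 3 transactions, not 1
A: all counts match (1,2,1)

Answer: A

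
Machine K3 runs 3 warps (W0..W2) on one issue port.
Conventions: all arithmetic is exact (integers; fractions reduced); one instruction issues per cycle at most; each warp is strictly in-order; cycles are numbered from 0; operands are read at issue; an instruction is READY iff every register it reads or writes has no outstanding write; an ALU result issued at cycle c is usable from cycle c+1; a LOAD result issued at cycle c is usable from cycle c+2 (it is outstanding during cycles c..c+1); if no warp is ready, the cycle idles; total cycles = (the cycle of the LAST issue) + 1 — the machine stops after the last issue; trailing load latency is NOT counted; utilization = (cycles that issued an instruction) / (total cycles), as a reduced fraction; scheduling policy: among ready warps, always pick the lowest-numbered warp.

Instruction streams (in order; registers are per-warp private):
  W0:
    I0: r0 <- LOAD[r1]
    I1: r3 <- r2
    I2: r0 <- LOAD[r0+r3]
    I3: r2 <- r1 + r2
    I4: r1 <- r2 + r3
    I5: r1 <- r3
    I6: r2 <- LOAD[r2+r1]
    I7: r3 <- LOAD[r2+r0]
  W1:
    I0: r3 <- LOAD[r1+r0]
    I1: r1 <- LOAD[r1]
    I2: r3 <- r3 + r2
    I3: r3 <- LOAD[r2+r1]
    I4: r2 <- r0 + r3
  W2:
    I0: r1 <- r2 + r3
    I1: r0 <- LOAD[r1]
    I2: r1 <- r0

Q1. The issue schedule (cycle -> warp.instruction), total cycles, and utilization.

cycle 0: W0.I0
cycle 1: W0.I1
cycle 2: W0.I2
cycle 3: W0.I3
cycle 4: W0.I4
cycle 5: W0.I5
cycle 6: W0.I6
cycle 7: W1.I0
cycle 8: W0.I7
cycle 9: W1.I1
cycle 10: W1.I2
cycle 11: W1.I3
cycle 12: W2.I0
cycle 13: W1.I4
cycle 14: W2.I1
cycle 15: idle
cycle 16: W2.I2

Answer: 17 cycles, utilization 16/17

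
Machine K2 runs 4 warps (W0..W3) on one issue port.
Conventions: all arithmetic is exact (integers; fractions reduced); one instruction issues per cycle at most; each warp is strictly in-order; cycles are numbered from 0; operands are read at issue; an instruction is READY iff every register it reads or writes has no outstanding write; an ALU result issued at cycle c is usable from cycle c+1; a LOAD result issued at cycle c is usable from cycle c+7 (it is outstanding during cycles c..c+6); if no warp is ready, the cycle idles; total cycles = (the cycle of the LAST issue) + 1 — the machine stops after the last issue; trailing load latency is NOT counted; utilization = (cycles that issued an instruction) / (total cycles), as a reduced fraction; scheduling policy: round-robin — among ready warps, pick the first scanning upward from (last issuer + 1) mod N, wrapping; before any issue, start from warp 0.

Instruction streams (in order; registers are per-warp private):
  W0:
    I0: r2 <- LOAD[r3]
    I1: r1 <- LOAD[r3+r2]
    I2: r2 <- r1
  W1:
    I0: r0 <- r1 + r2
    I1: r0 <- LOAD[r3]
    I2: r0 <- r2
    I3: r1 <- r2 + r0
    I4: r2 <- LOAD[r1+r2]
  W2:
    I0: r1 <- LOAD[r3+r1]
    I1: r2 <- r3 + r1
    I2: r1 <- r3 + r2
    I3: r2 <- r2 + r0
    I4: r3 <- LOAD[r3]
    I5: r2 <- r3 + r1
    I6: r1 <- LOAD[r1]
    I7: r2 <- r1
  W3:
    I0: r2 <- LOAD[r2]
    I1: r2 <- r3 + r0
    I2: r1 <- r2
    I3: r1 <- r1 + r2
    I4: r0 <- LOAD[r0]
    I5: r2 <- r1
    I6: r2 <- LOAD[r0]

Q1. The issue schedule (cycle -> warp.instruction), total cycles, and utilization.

cycle 0: W0.I0
cycle 1: W1.I0
cycle 2: W2.I0
cycle 3: W3.I0
cycle 4: W1.I1
cycle 5: idle
cycle 6: idle
cycle 7: W0.I1
cycle 8: idle
cycle 9: W2.I1
cycle 10: W3.I1
cycle 11: W1.I2
cycle 12: W2.I2
cycle 13: W3.I2
cycle 14: W0.I2
cycle 15: W1.I3
cycle 16: W2.I3
cycle 17: W3.I3
cycle 18: W1.I4
cycle 19: W2.I4
cycle 20: W3.I4
cycle 21: W3.I5
cycle 22: idle
cycle 23: idle
cycle 24: idle
cycle 25: idle
cycle 26: W2.I5
cycle 27: W3.I6
cycle 28: W2.I6
cycle 29: idle
cycle 30: idle
cycle 31: idle
cycle 32: idle
cycle 33: idle
cycle 34: idle
cycle 35: W2.I7

Answer: 36 cycles, utilization 23/36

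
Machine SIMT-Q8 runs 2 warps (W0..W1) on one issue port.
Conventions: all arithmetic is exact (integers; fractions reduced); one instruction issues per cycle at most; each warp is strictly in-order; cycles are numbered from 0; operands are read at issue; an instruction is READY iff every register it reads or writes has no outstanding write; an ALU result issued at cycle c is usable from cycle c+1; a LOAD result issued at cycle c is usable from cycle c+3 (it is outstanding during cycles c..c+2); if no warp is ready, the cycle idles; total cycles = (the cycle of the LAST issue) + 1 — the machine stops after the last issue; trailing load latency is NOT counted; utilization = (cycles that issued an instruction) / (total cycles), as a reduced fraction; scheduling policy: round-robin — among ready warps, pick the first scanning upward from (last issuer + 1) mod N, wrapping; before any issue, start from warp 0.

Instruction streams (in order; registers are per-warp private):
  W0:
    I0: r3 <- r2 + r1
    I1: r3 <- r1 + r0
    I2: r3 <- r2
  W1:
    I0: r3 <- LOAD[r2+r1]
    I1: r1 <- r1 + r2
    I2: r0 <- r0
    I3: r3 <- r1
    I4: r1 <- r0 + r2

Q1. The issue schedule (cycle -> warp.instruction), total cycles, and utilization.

cycle 0: W0.I0
cycle 1: W1.I0
cycle 2: W0.I1
cycle 3: W1.I1
cycle 4: W0.I2
cycle 5: W1.I2
cycle 6: W1.I3
cycle 7: W1.I4

Answer: 8 cycles, utilization 1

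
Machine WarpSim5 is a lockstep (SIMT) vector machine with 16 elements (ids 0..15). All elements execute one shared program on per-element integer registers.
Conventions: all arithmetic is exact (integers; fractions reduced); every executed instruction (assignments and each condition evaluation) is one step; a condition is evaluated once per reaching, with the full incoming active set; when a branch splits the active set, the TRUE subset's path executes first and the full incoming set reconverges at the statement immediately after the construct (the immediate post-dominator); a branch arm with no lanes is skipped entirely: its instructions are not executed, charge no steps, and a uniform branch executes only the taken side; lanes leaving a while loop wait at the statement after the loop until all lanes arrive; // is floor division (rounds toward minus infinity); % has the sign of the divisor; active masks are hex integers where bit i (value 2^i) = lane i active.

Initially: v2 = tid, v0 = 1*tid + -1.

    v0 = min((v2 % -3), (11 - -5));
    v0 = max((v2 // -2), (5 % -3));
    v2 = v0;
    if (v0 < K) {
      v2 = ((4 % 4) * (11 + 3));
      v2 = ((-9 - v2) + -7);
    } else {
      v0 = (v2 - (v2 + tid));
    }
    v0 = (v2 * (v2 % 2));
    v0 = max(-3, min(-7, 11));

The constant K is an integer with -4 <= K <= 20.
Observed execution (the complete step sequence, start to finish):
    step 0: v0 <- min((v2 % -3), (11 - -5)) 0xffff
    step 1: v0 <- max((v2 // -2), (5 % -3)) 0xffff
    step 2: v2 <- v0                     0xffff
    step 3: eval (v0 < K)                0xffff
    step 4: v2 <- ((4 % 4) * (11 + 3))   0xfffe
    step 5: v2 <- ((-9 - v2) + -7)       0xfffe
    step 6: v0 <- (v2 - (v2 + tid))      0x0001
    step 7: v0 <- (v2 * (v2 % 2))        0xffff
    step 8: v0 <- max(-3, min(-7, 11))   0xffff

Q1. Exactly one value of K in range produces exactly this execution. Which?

Answer: K = 0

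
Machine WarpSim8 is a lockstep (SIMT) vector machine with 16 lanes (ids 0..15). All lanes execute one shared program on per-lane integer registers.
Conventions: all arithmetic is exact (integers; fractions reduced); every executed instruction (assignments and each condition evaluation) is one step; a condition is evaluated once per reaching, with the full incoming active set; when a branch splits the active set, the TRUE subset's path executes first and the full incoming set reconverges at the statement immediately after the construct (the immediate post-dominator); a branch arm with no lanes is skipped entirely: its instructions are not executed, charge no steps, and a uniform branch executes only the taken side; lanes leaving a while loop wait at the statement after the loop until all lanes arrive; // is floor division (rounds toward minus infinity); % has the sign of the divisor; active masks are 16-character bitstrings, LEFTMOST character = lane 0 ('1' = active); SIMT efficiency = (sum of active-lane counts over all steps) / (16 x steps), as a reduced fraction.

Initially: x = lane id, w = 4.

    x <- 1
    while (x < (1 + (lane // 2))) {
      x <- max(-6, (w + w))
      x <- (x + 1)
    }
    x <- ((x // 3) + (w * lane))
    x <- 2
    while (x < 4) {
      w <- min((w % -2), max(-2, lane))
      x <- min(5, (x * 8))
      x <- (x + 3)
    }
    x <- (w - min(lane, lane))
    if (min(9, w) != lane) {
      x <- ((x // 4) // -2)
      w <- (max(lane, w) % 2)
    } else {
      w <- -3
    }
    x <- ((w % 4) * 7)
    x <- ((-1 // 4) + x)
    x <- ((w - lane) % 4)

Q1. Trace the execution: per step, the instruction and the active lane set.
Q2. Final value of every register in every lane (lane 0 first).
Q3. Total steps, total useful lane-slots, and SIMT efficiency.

step 0: x <- 1                       1111111111111111
step 1: eval (x < (1 + (lane // 2))) 1111111111111111
step 2: x <- max(-6, (w + w))        0011111111111111
step 3: x <- (x + 1)                 0011111111111111
step 4: eval (x < (1 + (lane // 2))) 0011111111111111
step 5: x <- ((x // 3) + (w * lane)) 1111111111111111
step 6: x <- 2                       1111111111111111
step 7: eval (x < 4)                 1111111111111111
step 8: w <- min((w % -2), max(-2, lane)) 1111111111111111
step 9: x <- min(5, (x * 8))         1111111111111111
step 10: x <- (x + 3)                 1111111111111111
step 11: eval (x < 4)                 1111111111111111
step 12: x <- (w - min(lane, lane))   1111111111111111
step 13: eval (min(9, w) != lane)     1111111111111111
step 14: x <- ((x // 4) // -2)        0111111111111111
step 15: w <- (max(lane, w) % 2)      0111111111111111
step 16: w <- -3                      1000000000000000
step 17: x <- ((w % 4) * 7)           1111111111111111
step 18: x <- ((-1 // 4) + x)         1111111111111111
step 19: x <- ((w - lane) % 4)        1111111111111111

Answer: 20 steps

x: 1,0,2,2,0,0,2,2,0,0,2,2,0,0,2,2
w: -3,1,0,1,0,1,0,1,0,1,0,1,0,1,0,1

steps = 20; useful = 297; efficiency = 297/320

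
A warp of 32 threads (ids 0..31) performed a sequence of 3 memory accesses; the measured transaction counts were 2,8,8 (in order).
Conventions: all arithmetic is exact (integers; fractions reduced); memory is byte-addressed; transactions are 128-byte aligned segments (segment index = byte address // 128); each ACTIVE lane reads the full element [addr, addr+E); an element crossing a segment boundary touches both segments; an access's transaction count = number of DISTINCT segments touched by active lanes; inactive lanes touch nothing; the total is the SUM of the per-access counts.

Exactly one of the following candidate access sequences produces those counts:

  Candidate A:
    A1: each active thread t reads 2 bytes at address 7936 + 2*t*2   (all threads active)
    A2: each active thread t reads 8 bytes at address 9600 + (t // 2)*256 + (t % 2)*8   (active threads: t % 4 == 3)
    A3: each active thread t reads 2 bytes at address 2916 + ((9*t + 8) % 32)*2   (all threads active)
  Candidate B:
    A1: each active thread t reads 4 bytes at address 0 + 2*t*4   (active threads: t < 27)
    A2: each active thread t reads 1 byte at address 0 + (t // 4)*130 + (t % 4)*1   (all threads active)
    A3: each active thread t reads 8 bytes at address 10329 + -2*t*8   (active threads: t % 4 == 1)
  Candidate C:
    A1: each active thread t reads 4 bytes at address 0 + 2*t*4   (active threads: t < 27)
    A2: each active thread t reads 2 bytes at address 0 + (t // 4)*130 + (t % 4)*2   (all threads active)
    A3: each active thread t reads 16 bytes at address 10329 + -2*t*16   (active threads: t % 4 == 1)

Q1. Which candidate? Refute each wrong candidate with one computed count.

A: A1 gives 1 transaction, not 2
B: A3 gives 4 transactions, not 8
C: all counts match (2,8,8)

Answer: C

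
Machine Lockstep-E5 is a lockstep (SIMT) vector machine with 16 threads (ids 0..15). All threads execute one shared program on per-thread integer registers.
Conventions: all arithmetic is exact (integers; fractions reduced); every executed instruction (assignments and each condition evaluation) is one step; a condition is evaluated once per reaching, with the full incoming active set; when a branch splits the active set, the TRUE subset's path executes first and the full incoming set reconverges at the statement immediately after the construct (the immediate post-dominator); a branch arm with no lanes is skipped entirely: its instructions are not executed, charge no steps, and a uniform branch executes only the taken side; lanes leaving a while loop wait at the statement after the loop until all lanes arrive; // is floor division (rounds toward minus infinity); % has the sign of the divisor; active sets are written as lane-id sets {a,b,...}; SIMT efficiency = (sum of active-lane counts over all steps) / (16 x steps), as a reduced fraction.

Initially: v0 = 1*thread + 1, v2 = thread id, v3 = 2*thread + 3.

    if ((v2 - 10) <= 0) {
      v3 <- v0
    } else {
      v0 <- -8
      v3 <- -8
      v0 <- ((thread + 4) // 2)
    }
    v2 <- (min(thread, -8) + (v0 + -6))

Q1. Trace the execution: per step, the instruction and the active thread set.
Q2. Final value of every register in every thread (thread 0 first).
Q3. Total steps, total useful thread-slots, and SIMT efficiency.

step 0: eval ((v2 - 10) <= 0)        {0,1,2,3,4,5,6,7,8,9,10,11,12,13,14,15}
step 1: v3 <- v0                     {0,1,2,3,4,5,6,7,8,9,10}
step 2: v0 <- -8                     {11,12,13,14,15}
step 3: v3 <- -8                     {11,12,13,14,15}
step 4: v0 <- ((thread + 4) // 2)    {11,12,13,14,15}
step 5: v2 <- (min(thread, -8) + (v0 + -6)) {0,1,2,3,4,5,6,7,8,9,10,11,12,13,14,15}

Answer: 6 steps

v0: 1,2,3,4,5,6,7,8,9,10,11,7,8,8,9,9
v2: -13,-12,-11,-10,-9,-8,-7,-6,-5,-4,-3,-7,-6,-6,-5,-5
v3: 1,2,3,4,5,6,7,8,9,10,11,-8,-8,-8,-8,-8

steps = 6; useful = 58; efficiency = 58/96 = 29/48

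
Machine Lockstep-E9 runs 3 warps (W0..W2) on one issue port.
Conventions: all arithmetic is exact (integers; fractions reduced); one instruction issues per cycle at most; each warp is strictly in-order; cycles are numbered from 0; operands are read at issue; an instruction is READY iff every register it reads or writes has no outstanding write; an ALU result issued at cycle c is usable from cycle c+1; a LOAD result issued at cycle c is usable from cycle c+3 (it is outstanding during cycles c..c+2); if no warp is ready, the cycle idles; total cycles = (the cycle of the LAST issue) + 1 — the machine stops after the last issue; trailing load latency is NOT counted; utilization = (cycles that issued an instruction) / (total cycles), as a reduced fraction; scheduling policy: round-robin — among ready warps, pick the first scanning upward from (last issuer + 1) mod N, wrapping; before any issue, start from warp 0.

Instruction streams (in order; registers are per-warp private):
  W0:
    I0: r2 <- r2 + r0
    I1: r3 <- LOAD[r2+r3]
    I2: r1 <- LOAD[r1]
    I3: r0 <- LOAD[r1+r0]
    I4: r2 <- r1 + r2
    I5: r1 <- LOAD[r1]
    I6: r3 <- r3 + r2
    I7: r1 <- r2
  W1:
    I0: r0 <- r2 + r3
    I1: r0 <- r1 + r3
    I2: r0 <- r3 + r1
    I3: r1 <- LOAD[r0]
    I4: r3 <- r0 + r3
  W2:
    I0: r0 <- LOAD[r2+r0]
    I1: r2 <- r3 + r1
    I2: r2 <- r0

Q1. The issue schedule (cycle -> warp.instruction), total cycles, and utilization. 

cycle 0: W0.I0
cycle 1: W1.I0
cycle 2: W2.I0
cycle 3: W0.I1
cycle 4: W1.I1
cycle 5: W2.I1
cycle 6: W0.I2
cycle 7: W1.I2
cycle 8: W2.I2
cycle 9: W0.I3
cycle 10: W1.I3
cycle 11: W0.I4
cycle 12: W1.I4
cycle 13: W0.I5
cycle 14: W0.I6
cycle 15: idle
cycle 16: W0.I7

Answer: 17 cycles, utilization 16/17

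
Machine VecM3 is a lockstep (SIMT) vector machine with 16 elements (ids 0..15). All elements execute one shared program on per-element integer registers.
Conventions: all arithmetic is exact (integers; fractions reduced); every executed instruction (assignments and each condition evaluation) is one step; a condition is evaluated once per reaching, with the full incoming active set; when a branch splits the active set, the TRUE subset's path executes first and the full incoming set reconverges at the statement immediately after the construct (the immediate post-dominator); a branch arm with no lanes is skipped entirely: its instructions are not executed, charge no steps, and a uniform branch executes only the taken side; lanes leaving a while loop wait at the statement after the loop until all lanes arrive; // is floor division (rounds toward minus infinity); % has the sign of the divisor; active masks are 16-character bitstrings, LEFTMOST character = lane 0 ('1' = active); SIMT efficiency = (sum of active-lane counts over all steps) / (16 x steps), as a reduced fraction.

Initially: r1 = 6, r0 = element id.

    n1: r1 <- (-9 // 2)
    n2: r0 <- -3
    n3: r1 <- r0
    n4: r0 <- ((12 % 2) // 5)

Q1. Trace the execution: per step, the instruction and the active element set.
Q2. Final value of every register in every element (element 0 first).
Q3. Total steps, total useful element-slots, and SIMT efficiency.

step 0: r1 <- (-9 // 2)              1111111111111111
step 1: r0 <- -3                     1111111111111111
step 2: r1 <- r0                     1111111111111111
step 3: r0 <- ((12 % 2) // 5)        1111111111111111

Answer: 4 steps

r1: -3,-3,-3,-3,-3,-3,-3,-3,-3,-3,-3,-3,-3,-3,-3,-3
r0: 0,0,0,0,0,0,0,0,0,0,0,0,0,0,0,0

steps = 4; useful = 64; efficiency = 64/64 = 1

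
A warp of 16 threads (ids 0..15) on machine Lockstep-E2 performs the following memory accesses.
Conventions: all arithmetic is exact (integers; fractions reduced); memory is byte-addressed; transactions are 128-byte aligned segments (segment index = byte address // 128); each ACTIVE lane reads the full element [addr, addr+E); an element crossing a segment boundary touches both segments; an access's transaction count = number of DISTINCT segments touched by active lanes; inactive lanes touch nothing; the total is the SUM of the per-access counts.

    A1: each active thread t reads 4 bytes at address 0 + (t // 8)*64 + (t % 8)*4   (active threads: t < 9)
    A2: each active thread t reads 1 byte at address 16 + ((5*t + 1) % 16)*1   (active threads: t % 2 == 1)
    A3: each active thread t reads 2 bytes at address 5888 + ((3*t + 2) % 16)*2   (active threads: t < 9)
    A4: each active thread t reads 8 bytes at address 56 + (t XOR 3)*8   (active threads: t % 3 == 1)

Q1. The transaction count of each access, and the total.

A1: 1 transaction
A2: 1 transaction
A3: 1 transaction
A4: 2 transactions

Answer: 1,1,1,2; total 5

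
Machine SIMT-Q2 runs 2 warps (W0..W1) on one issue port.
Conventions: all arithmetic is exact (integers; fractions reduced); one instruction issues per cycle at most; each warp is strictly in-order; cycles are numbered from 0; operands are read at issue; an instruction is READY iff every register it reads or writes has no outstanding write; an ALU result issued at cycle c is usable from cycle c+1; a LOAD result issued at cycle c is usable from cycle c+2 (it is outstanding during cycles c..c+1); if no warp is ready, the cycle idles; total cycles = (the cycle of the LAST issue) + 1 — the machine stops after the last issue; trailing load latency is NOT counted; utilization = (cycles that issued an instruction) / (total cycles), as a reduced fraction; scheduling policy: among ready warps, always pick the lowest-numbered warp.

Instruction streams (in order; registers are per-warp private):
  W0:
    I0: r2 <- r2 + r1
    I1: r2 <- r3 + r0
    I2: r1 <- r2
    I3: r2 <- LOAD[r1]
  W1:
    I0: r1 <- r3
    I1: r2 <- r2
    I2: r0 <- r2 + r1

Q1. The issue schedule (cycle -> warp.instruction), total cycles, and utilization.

cycle 0: W0.I0
cycle 1: W0.I1
cycle 2: W0.I2
cycle 3: W0.I3
cycle 4: W1.I0
cycle 5: W1.I1
cycle 6: W1.I2

Answer: 7 cycles, utilization 1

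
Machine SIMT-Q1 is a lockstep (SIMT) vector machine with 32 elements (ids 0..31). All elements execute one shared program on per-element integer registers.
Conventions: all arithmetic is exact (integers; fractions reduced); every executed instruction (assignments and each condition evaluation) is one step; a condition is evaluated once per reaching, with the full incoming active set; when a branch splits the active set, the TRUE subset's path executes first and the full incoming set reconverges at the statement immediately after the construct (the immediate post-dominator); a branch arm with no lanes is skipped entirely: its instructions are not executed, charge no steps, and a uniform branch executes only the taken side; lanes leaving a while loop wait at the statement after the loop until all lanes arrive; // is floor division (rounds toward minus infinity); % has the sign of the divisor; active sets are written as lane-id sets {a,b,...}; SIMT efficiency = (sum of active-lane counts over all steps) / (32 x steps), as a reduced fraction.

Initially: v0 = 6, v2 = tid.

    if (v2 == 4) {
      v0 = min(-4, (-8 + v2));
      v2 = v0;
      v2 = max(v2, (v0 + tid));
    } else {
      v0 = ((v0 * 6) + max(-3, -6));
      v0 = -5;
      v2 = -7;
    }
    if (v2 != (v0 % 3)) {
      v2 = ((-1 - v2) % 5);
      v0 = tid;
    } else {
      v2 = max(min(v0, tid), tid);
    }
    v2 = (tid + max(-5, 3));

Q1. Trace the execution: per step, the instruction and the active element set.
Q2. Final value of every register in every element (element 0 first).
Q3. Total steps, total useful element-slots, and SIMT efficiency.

step 0: eval (v2 == 4)               {0,1,2,3,4,5,6,7,8,9,10,11,12,13,14,15,16,17,18,19,20,21,22,23,24,25,26,27,28,29,30,31}
step 1: v0 <- min(-4, (-8 + v2))     {4}
step 2: v2 <- v0                     {4}
step 3: v2 <- max(v2, (v0 + tid))    {4}
step 4: v0 <- ((v0 * 6) + max(-3, -6)) {0,1,2,3,5,6,7,8,9,10,11,12,13,14,15,16,17,18,19,20,21,22,23,24,25,26,27,28,29,30,31}
step 5: v0 <- -5                     {0,1,2,3,5,6,7,8,9,10,11,12,13,14,15,16,17,18,19,20,21,22,23,24,25,26,27,28,29,30,31}
step 6: v2 <- -7                     {0,1,2,3,5,6,7,8,9,10,11,12,13,14,15,16,17,18,19,20,21,22,23,24,25,26,27,28,29,30,31}
step 7: eval (v2 != (v0 % 3))        {0,1,2,3,4,5,6,7,8,9,10,11,12,13,14,15,16,17,18,19,20,21,22,23,24,25,26,27,28,29,30,31}
step 8: v2 <- ((-1 - v2) % 5)        {0,1,2,3,4,5,6,7,8,9,10,11,12,13,14,15,16,17,18,19,20,21,22,23,24,25,26,27,28,29,30,31}
step 9: v0 <- tid                    {0,1,2,3,4,5,6,7,8,9,10,11,12,13,14,15,16,17,18,19,20,21,22,23,24,25,26,27,28,29,30,31}
step 10: v2 <- (tid + max(-5, 3))     {0,1,2,3,4,5,6,7,8,9,10,11,12,13,14,15,16,17,18,19,20,21,22,23,24,25,26,27,28,29,30,31}

Answer: 11 steps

v0: 0,1,2,3,4,5,6,7,8,9,10,11,12,13,14,15,16,17,18,19,20,21,22,23,24,25,26,27,28,29,30,31
v2: 3,4,5,6,7,8,9,10,11,12,13,14,15,16,17,18,19,20,21,22,23,24,25,26,27,28,29,30,31,32,33,34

steps = 11; useful = 256; efficiency = 256/352 = 8/11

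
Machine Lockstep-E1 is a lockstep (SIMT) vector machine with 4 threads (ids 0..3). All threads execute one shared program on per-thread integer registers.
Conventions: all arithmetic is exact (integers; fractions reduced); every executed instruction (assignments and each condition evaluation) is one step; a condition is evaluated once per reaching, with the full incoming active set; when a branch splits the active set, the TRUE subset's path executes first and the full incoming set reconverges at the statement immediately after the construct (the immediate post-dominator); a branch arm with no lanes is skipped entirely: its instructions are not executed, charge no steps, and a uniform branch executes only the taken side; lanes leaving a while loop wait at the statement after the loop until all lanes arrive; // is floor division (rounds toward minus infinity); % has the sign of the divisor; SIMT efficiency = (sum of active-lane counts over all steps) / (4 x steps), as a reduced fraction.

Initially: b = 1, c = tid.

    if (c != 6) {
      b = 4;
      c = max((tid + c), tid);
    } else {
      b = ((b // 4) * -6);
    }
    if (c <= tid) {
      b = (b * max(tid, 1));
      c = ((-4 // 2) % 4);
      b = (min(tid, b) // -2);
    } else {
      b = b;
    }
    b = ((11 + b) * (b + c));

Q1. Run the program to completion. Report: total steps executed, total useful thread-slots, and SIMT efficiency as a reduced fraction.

Answer: 9 steps, 26 useful, 13/18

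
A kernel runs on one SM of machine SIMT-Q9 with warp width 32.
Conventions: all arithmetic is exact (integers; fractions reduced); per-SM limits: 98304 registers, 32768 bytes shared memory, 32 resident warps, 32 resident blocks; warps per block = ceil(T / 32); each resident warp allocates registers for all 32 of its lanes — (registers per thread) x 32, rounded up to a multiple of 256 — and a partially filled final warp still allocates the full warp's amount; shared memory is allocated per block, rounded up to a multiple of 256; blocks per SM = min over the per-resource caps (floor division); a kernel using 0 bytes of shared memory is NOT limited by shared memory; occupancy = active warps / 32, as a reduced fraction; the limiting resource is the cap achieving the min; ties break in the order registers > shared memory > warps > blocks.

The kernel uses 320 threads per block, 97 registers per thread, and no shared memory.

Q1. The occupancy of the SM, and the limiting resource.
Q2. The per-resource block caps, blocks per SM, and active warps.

Answer: occupancy 5/8, limited by registers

registers: 2 blocks
shared memory: no limit (kernel uses none)
warps: 3 blocks
blocks: 32 blocks

Answer: 2 blocks, 20 active warps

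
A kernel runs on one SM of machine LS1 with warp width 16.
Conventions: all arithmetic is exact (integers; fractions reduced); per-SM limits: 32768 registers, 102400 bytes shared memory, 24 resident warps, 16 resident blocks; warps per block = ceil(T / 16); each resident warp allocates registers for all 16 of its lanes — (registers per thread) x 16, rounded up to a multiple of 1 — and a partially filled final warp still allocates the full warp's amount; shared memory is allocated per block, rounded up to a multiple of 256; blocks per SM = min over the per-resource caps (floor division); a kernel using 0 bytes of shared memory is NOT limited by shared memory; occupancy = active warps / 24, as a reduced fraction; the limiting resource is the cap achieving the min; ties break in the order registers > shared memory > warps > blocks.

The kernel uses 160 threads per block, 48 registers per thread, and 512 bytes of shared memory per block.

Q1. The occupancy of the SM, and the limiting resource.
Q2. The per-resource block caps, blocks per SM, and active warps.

Answer: occupancy 5/6, limited by warps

registers: 4 blocks
shared memory: 200 blocks
warps: 2 blocks
blocks: 16 blocks

Answer: 2 blocks, 20 active warps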